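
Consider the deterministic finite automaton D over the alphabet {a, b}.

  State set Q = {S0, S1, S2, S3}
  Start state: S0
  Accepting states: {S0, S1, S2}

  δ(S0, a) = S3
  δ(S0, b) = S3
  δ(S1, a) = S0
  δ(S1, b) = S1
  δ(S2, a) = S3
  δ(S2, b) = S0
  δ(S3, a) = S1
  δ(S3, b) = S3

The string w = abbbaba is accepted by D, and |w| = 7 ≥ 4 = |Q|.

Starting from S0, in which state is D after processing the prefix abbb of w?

State sequence: S0 -a-> S3 -b-> S3 -b-> S3 -b-> S3

After reading 4 characters, D is in state S3.
(This kind of state-tracing is the core of the pumping-lemma construction: with 4 states, pigeonhole forces a repeat within the first 4 steps.)

S3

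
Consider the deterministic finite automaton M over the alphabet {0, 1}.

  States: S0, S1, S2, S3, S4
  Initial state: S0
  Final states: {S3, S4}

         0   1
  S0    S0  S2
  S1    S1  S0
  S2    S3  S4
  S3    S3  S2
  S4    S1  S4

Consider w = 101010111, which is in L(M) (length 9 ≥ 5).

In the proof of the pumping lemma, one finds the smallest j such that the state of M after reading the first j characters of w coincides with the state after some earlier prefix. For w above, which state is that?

S2

State sequence: S0 -1-> S2 -0-> S3 -1-> S2 -0-> S3 -1-> S2 -0-> S3 -1-> S2 -1-> S4 -1-> S4
First repeat at step 3: S2 was already visited.

The earliest repeat is at step j = 3: M is in S2, which it already visited at step i = 1.
Pumping length from the standard proof: p = 5 (the number of states). The repeated state found above gives |xy| = j ≤ 5 and |y| = j − i ≥ 1.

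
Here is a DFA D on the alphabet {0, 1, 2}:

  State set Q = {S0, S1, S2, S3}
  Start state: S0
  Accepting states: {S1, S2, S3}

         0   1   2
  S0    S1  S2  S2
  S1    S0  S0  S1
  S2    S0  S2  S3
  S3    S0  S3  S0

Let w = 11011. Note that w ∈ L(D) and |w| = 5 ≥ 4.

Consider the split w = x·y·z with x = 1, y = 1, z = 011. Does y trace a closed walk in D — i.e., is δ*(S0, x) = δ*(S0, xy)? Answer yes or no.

Run of D on the first 2 characters of w = 1 1:
  step 0: S0  (start)
  step 1: S2  (read 1: S0→S2)
  step 2: S2  (read 1: S2→S2)

After x (step 1): S2. After xy (step 2): S2.
They match, so y = 1 drives D around a cycle from S2 back to itself; pumping y any number of times keeps D in S2 before reading z, and xyⁱz ∈ L(D) for every i ≥ 0.

yes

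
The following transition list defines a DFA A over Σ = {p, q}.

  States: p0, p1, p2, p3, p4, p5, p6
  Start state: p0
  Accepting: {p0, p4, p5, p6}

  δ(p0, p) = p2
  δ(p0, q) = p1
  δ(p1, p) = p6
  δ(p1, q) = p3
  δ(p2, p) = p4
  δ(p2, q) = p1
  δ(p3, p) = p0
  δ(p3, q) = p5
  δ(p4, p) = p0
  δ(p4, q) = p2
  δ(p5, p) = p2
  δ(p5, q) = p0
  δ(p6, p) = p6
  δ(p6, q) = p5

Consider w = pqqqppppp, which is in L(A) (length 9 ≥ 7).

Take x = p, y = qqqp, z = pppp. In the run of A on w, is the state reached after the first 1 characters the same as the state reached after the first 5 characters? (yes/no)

Run of A on the first 5 characters of w = p q q q p:
  step 0: p0  (start)
  step 1: p2  (read p: p0→p2)
  step 2: p1  (read q: p2→p1)
  step 3: p3  (read q: p1→p3)
  step 4: p5  (read q: p3→p5)
  step 5: p2  (read p: p5→p2)

After x (step 1): p2. After xy (step 5): p2.
They match, so y = qqqp drives A around a cycle from p2 back to itself; pumping y any number of times keeps A in p2 before reading z, and xyⁱz ∈ L(A) for every i ≥ 0.

yes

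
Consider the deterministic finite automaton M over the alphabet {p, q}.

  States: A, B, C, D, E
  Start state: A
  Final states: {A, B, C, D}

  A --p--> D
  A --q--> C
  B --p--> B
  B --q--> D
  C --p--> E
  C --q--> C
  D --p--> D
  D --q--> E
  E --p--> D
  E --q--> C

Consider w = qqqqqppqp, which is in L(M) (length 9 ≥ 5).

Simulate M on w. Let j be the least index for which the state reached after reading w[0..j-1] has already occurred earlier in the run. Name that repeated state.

Run of M on w = q q q q q p p q p:
  step 0: A  (start)
  step 1: C  (read q: A→C)
  step 2: C  (read q: C→C)   ← first repeat (C seen earlier)
  step 3: C  (read q: C→C)
  step 4: C  (read q: C→C)
  step 5: C  (read q: C→C)
  step 6: E  (read p: C→E)
  step 7: D  (read p: E→D)
  step 8: E  (read q: D→E)
  step 9: D  (read p: E→D)

The earliest repeat is at step j = 2: M is in C, which it already visited at step i = 1.
With |Q| = 5, pigeonhole forces a state repeat no later than step 5; the substring read between the first and second visits to that state can be pumped.

C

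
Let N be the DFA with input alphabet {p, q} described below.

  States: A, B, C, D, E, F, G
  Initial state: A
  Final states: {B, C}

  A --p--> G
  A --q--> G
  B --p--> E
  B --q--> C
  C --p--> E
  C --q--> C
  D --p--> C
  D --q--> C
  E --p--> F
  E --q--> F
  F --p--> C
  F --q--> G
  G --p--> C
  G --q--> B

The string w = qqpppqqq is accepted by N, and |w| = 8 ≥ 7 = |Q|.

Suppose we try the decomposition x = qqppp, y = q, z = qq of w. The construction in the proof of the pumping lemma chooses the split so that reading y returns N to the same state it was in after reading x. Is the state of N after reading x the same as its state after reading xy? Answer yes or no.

Run of N on the first 6 characters of w = q q p p p q:
  step 0: A  (start)
  step 1: G  (read q: A→G)
  step 2: B  (read q: G→B)
  step 3: E  (read p: B→E)
  step 4: F  (read p: E→F)
  step 5: C  (read p: F→C)
  step 6: C  (read q: C→C)

After x (step 5): C. After xy (step 6): C.
They match, so y = q drives N around a cycle from C back to itself; pumping y any number of times keeps N in C before reading z, and xyⁱz ∈ L(N) for every i ≥ 0.

yes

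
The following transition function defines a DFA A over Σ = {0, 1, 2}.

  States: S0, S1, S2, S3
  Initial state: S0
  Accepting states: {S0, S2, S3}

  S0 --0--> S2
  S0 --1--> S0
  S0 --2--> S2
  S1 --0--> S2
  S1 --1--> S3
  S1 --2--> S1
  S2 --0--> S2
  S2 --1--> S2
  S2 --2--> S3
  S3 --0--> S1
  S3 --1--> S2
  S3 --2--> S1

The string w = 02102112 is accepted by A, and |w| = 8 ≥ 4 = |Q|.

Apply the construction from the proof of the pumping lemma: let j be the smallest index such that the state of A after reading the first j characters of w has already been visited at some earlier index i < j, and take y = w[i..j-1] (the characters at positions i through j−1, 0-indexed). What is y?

21

State sequence: S0 -0-> S2 -2-> S3 -1-> S2 -0-> S2 -2-> S3 -1-> S2 -1-> S2 -2-> S3
First repeat at step 3: S2 was already visited.

So i = 1, j = 3, giving x = w[0:1] = 0, y = w[1:3] = 21, z = w[3:8] = 02112.
Check: |xy| = 3 ≤ 4 and |y| = 2 ≥ 1. Reading y takes A from S2 back to S2, so every xyⁱz is accepted.
Pumping length from the standard proof: p = 4 (the number of states). The repeated state found above gives |xy| = j ≤ 4 and |y| = j − i ≥ 1.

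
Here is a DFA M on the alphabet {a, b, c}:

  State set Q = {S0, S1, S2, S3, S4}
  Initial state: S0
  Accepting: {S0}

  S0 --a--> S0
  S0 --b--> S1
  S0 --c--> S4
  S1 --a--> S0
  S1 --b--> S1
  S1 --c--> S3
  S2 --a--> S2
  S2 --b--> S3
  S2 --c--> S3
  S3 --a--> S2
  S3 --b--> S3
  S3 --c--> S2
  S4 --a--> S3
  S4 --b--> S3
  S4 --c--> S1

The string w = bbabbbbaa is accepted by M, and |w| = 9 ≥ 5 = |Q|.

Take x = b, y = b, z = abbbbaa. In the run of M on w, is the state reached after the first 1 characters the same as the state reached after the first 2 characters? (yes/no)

State sequence: S0 -b-> S1 -b-> S1

After x (step 1): S1. After xy (step 2): S1.
They match, so y = b drives M around a cycle from S1 back to itself; pumping y any number of times keeps M in S1 before reading z, and xyⁱz ∈ L(M) for every i ≥ 0.

yes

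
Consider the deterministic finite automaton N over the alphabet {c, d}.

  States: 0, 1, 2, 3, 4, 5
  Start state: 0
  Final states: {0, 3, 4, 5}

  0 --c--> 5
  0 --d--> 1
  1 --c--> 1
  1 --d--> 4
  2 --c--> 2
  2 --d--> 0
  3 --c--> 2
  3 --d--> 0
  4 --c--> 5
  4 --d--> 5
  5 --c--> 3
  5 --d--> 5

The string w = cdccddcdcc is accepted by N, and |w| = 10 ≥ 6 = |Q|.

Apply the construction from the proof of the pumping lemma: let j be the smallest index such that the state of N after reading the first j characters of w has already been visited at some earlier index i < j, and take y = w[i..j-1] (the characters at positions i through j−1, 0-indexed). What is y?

d

Run of N on w = c d c c d d c d c c:
  step 0: 0  (start)
  step 1: 5  (read c: 0→5)
  step 2: 5  (read d: 5→5)   ← first repeat (5 seen earlier)
  step 3: 3  (read c: 5→3)
  step 4: 2  (read c: 3→2)
  step 5: 0  (read d: 2→0)
  step 6: 1  (read d: 0→1)
  step 7: 1  (read c: 1→1)
  step 8: 4  (read d: 1→4)
  step 9: 5  (read c: 4→5)
  step 10: 3  (read c: 5→3)

So i = 1, j = 2, giving x = w[0:1] = c, y = w[1:2] = d, z = w[2:10] = ccddcdcc.
Check: |xy| = 2 ≤ 6 and |y| = 1 ≥ 1. Reading y takes N from 5 back to 5, so every xyⁱz is accepted.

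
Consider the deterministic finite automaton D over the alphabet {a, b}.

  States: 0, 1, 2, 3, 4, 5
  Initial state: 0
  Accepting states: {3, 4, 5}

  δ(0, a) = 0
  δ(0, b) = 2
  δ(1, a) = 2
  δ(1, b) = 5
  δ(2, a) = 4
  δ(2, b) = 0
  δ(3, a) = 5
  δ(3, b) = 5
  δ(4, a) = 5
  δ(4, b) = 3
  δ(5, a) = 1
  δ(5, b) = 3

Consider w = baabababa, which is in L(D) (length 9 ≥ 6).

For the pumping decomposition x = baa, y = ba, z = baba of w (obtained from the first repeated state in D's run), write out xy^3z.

baabababababa

xy^3z = baa·ba·ba·ba·baba = baabababababa.
Reading y = ba takes D from 5 back to 5, so after x·y·y·y the machine is still in 5, and z then leads to the accepting state 5. Hence baabababababa ∈ L(D).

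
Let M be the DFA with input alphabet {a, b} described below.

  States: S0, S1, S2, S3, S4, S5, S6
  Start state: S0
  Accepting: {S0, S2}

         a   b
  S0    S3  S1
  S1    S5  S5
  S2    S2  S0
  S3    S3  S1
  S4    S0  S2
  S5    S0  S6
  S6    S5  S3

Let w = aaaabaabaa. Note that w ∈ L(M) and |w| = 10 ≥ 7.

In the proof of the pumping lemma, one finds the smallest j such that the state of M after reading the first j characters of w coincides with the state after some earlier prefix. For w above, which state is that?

Run of M on w = a a a a b a a b a a:
  step 0: S0  (start)
  step 1: S3  (read a: S0→S3)
  step 2: S3  (read a: S3→S3)   ← first repeat (S3 seen earlier)
  step 3: S3  (read a: S3→S3)
  step 4: S3  (read a: S3→S3)
  step 5: S1  (read b: S3→S1)
  step 6: S5  (read a: S1→S5)
  step 7: S0  (read a: S5→S0)
  step 8: S1  (read b: S0→S1)
  step 9: S5  (read a: S1→S5)
  step 10: S0  (read a: S5→S0)

The earliest repeat is at step j = 2: M is in S3, which it already visited at step i = 1.
With |Q| = 7, pigeonhole forces a state repeat no later than step 7; the substring read between the first and second visits to that state can be pumped.

S3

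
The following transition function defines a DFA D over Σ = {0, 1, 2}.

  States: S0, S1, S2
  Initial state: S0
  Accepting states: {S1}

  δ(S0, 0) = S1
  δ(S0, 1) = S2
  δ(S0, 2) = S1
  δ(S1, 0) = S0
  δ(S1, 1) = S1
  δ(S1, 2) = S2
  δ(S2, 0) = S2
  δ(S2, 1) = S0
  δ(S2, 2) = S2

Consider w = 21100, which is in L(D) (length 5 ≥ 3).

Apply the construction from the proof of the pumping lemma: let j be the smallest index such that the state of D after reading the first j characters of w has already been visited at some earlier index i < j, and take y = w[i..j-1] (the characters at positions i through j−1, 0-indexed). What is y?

State sequence: S0 -2-> S1 -1-> S1 -1-> S1 -0-> S0 -0-> S1
First repeat at step 2: S1 was already visited.

So i = 1, j = 2, giving x = w[0:1] = 2, y = w[1:2] = 1, z = w[2:5] = 100.
Check: |xy| = 2 ≤ 3 and |y| = 1 ≥ 1. Reading y takes D from S1 back to S1, so every xyⁱz is accepted.

1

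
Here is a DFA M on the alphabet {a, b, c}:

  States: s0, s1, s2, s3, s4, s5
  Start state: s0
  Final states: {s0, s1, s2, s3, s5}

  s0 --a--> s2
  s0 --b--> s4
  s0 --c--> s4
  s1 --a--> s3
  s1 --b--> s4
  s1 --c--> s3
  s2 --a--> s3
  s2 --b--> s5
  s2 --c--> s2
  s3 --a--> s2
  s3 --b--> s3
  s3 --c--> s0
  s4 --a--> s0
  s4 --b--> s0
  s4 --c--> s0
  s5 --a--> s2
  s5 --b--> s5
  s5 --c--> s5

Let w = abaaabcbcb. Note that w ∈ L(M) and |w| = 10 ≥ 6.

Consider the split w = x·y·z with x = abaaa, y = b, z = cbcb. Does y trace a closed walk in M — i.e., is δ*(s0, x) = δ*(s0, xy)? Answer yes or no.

State sequence: s0 -a-> s2 -b-> s5 -a-> s2 -a-> s3 -a-> s2 -b-> s5

After x (step 5): s2. After xy (step 6): s5.
They differ (s2 ≠ s5), so y is not a cycle from the state after x; this split is not the one the pumping-lemma construction produces, and pumping y need not keep the string in L(M).

no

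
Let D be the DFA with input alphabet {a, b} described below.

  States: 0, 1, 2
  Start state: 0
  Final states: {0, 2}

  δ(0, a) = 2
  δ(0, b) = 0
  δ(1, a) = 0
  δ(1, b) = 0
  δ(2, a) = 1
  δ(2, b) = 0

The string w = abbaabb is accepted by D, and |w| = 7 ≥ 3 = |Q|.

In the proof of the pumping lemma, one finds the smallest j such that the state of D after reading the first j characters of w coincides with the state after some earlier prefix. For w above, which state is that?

Run of D on w = a b b a a b b:
  step 0: 0  (start)
  step 1: 2  (read a: 0→2)
  step 2: 0  (read b: 2→0)   ← first repeat (0 seen earlier)
  step 3: 0  (read b: 0→0)
  step 4: 2  (read a: 0→2)
  step 5: 1  (read a: 2→1)
  step 6: 0  (read b: 1→0)
  step 7: 0  (read b: 0→0)

The earliest repeat is at step j = 2: D is in 0, which it already visited at step i = 0.
The DFA has 3 states, so the proof of the pumping lemma guarantees a repeated state among the first 3+1 visited; the segment between the two visits is the pumpable y.

0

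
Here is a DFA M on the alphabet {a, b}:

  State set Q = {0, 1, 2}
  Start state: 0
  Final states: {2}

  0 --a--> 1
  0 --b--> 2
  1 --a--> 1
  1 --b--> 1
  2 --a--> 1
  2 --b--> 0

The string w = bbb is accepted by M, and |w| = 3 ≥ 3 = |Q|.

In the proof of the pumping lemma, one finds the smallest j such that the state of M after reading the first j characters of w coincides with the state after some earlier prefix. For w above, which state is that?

0

State sequence: 0 -b-> 2 -b-> 0 -b-> 2
First repeat at step 2: 0 was already visited.

The earliest repeat is at step j = 2: M is in 0, which it already visited at step i = 0.
Since M has 3 states, any run of length ≥ 3 visits 3+1 states, so by pigeonhole some state repeats within the first 3 steps — that repeat gives the pumpable loop.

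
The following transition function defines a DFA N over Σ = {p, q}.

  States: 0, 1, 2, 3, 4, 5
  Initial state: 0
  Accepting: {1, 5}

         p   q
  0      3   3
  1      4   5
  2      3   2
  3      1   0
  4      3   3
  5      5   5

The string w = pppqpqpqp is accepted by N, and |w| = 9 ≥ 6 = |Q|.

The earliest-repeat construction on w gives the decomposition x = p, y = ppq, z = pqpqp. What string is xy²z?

xy^2z = p·ppq·ppq·pqpqp = pppqppqpqpqp.
Reading y = ppq takes N from 3 back to 3, so after x·y·y the machine is still in 3, and z then leads to the accepting state 5. Hence pppqppqpqpqp ∈ L(N).

pppqppqpqpqp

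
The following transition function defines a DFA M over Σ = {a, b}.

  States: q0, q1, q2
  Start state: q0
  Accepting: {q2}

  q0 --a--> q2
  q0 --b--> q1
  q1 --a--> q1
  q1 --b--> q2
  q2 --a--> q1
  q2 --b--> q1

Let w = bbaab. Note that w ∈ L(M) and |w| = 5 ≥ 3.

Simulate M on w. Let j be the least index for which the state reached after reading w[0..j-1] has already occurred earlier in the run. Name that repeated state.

State sequence: q0 -b-> q1 -b-> q2 -a-> q1 -a-> q1 -b-> q2
First repeat at step 3: q1 was already visited.

The earliest repeat is at step j = 3: M is in q1, which it already visited at step i = 1.

q1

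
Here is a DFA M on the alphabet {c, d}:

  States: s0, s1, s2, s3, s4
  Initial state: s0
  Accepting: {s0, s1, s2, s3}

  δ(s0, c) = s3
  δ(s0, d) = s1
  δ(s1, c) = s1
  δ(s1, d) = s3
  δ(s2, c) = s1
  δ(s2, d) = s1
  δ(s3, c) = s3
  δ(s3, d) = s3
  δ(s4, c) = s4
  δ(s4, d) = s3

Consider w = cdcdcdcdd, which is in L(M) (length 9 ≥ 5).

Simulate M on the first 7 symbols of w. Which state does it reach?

s3

State sequence: s0 -c-> s3 -d-> s3 -c-> s3 -d-> s3 -c-> s3 -d-> s3 -c-> s3

After reading 7 characters, M is in state s3.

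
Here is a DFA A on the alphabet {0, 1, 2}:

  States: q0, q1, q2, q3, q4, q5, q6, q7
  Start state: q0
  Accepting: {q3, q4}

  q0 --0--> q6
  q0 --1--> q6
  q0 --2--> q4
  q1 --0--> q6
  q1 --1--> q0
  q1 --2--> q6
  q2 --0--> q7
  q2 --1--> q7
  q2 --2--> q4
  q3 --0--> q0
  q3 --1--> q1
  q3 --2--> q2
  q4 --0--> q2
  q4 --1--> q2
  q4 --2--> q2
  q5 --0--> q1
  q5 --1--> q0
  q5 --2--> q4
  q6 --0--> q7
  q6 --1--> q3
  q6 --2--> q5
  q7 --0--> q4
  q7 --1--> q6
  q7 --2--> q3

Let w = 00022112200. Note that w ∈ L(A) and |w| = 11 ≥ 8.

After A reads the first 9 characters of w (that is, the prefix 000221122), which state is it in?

State sequence: q0 -0-> q6 -0-> q7 -0-> q4 -2-> q2 -2-> q4 -1-> q2 -1-> q7 -2-> q3 -2-> q2

After reading 9 characters, A is in state q2.

q2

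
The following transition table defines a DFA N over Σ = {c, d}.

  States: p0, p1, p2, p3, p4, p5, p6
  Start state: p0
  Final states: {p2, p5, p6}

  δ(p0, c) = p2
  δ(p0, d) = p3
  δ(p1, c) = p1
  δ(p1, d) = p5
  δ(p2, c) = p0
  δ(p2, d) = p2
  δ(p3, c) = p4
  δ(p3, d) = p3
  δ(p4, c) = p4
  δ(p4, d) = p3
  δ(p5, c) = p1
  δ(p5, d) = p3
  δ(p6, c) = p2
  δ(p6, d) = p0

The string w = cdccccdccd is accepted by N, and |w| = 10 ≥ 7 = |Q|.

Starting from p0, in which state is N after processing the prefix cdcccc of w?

p2

Run of N on the first 6 characters of w = c d c c c c:
  step 0: p0  (start)
  step 1: p2  (read c: p0→p2)
  step 2: p2  (read d: p2→p2)
  step 3: p0  (read c: p2→p0)
  step 4: p2  (read c: p0→p2)
  step 5: p0  (read c: p2→p0)
  step 6: p2  (read c: p0→p2)

After reading 6 characters, N is in state p2.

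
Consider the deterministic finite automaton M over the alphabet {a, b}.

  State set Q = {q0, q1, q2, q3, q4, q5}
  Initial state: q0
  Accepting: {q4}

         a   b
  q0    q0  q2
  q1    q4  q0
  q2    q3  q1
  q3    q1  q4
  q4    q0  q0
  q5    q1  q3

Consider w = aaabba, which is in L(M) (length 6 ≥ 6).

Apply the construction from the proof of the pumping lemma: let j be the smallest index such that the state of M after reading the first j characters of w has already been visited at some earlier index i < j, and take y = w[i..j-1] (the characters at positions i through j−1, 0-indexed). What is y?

Run of M on w = a a a b b a:
  step 0: q0  (start)
  step 1: q0  (read a: q0→q0)   ← first repeat (q0 seen earlier)
  step 2: q0  (read a: q0→q0)
  step 3: q0  (read a: q0→q0)
  step 4: q2  (read b: q0→q2)
  step 5: q1  (read b: q2→q1)
  step 6: q4  (read a: q1→q4)

So i = 0, j = 1, giving x = w[0:0] = ε, y = w[0:1] = a, z = w[1:6] = aabba.
Check: |xy| = 1 ≤ 6 and |y| = 1 ≥ 1. Reading y takes M from q0 back to q0, so every xyⁱz is accepted.
With |Q| = 6, pigeonhole forces a state repeat no later than step 6; the substring read between the first and second visits to that state can be pumped.

a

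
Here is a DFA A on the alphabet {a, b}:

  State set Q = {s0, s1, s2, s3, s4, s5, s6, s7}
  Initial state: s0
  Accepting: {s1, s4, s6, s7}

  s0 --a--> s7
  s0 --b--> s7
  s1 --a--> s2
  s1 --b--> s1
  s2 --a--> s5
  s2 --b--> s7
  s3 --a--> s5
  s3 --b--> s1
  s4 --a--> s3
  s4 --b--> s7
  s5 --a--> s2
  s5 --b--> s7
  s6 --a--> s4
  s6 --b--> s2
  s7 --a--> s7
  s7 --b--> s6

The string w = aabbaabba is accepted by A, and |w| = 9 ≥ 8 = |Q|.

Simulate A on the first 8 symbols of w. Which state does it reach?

Run of A on the first 8 characters of w = a a b b a a b b:
  step 0: s0  (start)
  step 1: s7  (read a: s0→s7)
  step 2: s7  (read a: s7→s7)
  step 3: s6  (read b: s7→s6)
  step 4: s2  (read b: s6→s2)
  step 5: s5  (read a: s2→s5)
  step 6: s2  (read a: s5→s2)
  step 7: s7  (read b: s2→s7)
  step 8: s6  (read b: s7→s6)

After reading 8 characters, A is in state s6.

s6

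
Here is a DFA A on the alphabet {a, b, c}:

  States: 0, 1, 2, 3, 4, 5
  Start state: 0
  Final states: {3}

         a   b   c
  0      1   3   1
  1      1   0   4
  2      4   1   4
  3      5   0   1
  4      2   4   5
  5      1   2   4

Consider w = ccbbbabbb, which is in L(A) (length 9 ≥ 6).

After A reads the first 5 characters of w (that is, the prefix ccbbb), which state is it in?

State sequence: 0 -c-> 1 -c-> 4 -b-> 4 -b-> 4 -b-> 4

After reading 5 characters, A is in state 4.
(This kind of state-tracing is the core of the pumping-lemma construction: with 6 states, pigeonhole forces a repeat within the first 6 steps.)

4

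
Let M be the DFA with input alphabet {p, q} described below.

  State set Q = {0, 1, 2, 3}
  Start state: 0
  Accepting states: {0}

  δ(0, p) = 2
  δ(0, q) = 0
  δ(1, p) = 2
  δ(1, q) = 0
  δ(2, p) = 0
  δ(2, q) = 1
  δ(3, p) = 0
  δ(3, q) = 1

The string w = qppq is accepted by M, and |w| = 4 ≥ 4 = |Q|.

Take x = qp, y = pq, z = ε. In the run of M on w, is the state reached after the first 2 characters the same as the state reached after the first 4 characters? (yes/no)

State sequence: 0 -q-> 0 -p-> 2 -p-> 0 -q-> 0

After x (step 2): 2. After xy (step 4): 0.
They differ (2 ≠ 0), so y is not a cycle from the state after x; this split is not the one the pumping-lemma construction produces, and pumping y need not keep the string in L(M).

no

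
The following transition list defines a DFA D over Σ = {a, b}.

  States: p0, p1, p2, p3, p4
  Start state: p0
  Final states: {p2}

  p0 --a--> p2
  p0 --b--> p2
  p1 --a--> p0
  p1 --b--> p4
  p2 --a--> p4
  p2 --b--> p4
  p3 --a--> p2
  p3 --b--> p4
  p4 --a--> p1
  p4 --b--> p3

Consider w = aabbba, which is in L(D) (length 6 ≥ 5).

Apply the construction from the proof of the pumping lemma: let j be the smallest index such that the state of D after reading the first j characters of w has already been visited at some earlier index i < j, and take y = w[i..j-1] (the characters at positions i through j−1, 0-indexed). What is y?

Run of D on w = a a b b b a:
  step 0: p0  (start)
  step 1: p2  (read a: p0→p2)
  step 2: p4  (read a: p2→p4)
  step 3: p3  (read b: p4→p3)
  step 4: p4  (read b: p3→p4)   ← first repeat (p4 seen earlier)
  step 5: p3  (read b: p4→p3)
  step 6: p2  (read a: p3→p2)

So i = 2, j = 4, giving x = w[0:2] = aa, y = w[2:4] = bb, z = w[4:6] = ba.
Check: |xy| = 4 ≤ 5 and |y| = 2 ≥ 1. Reading y takes D from p4 back to p4, so every xyⁱz is accepted.
With |Q| = 5, pigeonhole forces a state repeat no later than step 5; the substring read between the first and second visits to that state can be pumped.

bb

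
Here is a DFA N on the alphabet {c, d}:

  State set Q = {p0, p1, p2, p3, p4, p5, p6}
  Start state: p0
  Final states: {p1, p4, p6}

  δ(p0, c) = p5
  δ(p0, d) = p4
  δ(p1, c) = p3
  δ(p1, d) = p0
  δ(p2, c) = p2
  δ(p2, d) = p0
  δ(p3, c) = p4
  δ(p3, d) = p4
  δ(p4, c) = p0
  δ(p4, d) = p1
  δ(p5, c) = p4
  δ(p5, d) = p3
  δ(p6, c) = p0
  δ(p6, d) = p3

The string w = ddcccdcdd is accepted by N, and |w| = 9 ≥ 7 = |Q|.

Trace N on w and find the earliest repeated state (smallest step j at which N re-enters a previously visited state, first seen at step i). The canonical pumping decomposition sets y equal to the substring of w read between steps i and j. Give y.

dcc

Run of N on w = d d c c c d c d d:
  step 0: p0  (start)
  step 1: p4  (read d: p0→p4)
  step 2: p1  (read d: p4→p1)
  step 3: p3  (read c: p1→p3)
  step 4: p4  (read c: p3→p4)   ← first repeat (p4 seen earlier)
  step 5: p0  (read c: p4→p0)
  step 6: p4  (read d: p0→p4)
  step 7: p0  (read c: p4→p0)
  step 8: p4  (read d: p0→p4)
  step 9: p1  (read d: p4→p1)

So i = 1, j = 4, giving x = w[0:1] = d, y = w[1:4] = dcc, z = w[4:9] = cdcdd.
Check: |xy| = 4 ≤ 7 and |y| = 3 ≥ 1. Reading y takes N from p4 back to p4, so every xyⁱz is accepted.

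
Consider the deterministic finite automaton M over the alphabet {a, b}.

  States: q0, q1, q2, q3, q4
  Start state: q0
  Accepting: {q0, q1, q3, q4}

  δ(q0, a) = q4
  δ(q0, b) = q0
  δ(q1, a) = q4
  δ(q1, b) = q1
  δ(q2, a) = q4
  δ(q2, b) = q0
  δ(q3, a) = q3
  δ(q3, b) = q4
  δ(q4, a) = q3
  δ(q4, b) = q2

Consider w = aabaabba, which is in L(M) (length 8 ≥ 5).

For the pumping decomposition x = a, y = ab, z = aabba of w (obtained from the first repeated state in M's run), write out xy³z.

aabababaabba

xy^3z = a·ab·ab·ab·aabba = aabababaabba.
Reading y = ab takes M from q4 back to q4, so after x·y·y·y the machine is still in q4, and z then leads to the accepting state q4. Hence aabababaabba ∈ L(M).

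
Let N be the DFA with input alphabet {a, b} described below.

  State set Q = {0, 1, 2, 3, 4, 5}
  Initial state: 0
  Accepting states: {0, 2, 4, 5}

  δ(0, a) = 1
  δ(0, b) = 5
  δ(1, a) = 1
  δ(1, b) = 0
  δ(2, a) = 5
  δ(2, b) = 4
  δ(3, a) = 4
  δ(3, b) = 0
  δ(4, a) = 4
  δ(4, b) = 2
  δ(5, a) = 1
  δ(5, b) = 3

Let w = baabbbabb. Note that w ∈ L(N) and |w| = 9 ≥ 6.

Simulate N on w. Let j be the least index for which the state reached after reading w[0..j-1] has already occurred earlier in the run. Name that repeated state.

1

Run of N on w = b a a b b b a b b:
  step 0: 0  (start)
  step 1: 5  (read b: 0→5)
  step 2: 1  (read a: 5→1)
  step 3: 1  (read a: 1→1)   ← first repeat (1 seen earlier)
  step 4: 0  (read b: 1→0)
  step 5: 5  (read b: 0→5)
  step 6: 3  (read b: 5→3)
  step 7: 4  (read a: 3→4)
  step 8: 2  (read b: 4→2)
  step 9: 4  (read b: 2→4)

The earliest repeat is at step j = 3: N is in 1, which it already visited at step i = 2.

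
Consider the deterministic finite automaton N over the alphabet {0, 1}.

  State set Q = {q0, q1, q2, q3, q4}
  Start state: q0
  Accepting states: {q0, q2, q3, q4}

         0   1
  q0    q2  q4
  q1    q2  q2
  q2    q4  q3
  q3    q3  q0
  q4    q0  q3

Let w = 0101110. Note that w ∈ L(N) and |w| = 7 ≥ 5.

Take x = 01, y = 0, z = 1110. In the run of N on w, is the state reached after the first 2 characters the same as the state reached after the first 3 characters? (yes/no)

Run of N on the first 3 characters of w = 0 1 0:
  step 0: q0  (start)
  step 1: q2  (read 0: q0→q2)
  step 2: q3  (read 1: q2→q3)
  step 3: q3  (read 0: q3→q3)

After x (step 2): q3. After xy (step 3): q3.
They match, so y = 0 drives N around a cycle from q3 back to itself; pumping y any number of times keeps N in q3 before reading z, and xyⁱz ∈ L(N) for every i ≥ 0.

yes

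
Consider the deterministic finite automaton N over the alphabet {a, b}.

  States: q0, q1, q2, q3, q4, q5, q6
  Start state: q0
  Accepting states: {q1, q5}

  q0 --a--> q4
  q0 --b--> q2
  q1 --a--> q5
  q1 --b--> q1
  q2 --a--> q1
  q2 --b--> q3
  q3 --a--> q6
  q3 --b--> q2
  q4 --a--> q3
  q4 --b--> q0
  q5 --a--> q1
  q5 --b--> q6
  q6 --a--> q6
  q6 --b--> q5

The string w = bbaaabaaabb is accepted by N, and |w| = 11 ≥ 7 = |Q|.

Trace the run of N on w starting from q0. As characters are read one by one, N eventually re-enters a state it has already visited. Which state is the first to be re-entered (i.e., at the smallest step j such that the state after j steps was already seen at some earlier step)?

q6

Run of N on w = b b a a a b a a a b b:
  step 0: q0  (start)
  step 1: q2  (read b: q0→q2)
  step 2: q3  (read b: q2→q3)
  step 3: q6  (read a: q3→q6)
  step 4: q6  (read a: q6→q6)   ← first repeat (q6 seen earlier)
  step 5: q6  (read a: q6→q6)
  step 6: q5  (read b: q6→q5)
  step 7: q1  (read a: q5→q1)
  step 8: q5  (read a: q1→q5)
  step 9: q1  (read a: q5→q1)
  step 10: q1  (read b: q1→q1)
  step 11: q1  (read b: q1→q1)

The earliest repeat is at step j = 4: N is in q6, which it already visited at step i = 3.
The DFA has 7 states, so the proof of the pumping lemma guarantees a repeated state among the first 7+1 visited; the segment between the two visits is the pumpable y.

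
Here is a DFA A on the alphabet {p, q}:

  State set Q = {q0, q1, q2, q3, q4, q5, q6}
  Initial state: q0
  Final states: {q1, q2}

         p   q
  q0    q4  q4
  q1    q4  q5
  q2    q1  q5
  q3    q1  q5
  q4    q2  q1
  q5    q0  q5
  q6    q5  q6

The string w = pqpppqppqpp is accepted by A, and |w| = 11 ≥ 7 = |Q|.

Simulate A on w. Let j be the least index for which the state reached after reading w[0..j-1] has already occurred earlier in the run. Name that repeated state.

Run of A on w = p q p p p q p p q p p:
  step 0: q0  (start)
  step 1: q4  (read p: q0→q4)
  step 2: q1  (read q: q4→q1)
  step 3: q4  (read p: q1→q4)   ← first repeat (q4 seen earlier)
  step 4: q2  (read p: q4→q2)
  step 5: q1  (read p: q2→q1)
  step 6: q5  (read q: q1→q5)
  step 7: q0  (read p: q5→q0)
  step 8: q4  (read p: q0→q4)
  step 9: q1  (read q: q4→q1)
  step 10: q4  (read p: q1→q4)
  step 11: q2  (read p: q4→q2)

The earliest repeat is at step j = 3: A is in q4, which it already visited at step i = 1.
The DFA has 7 states, so the proof of the pumping lemma guarantees a repeated state among the first 7+1 visited; the segment between the two visits is the pumpable y.

q4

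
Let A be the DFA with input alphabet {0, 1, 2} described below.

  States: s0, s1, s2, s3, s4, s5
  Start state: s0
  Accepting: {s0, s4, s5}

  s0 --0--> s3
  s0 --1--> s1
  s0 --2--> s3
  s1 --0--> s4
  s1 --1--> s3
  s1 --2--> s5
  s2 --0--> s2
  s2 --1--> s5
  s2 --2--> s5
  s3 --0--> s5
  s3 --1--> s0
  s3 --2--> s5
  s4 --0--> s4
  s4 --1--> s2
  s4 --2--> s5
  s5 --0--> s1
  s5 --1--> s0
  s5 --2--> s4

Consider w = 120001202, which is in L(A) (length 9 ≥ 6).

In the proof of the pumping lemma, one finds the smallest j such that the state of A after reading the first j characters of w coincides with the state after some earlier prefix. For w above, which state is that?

State sequence: s0 -1-> s1 -2-> s5 -0-> s1 -0-> s4 -0-> s4 -1-> s2 -2-> s5 -0-> s1 -2-> s5
First repeat at step 3: s1 was already visited.

The earliest repeat is at step j = 3: A is in s1, which it already visited at step i = 1.

s1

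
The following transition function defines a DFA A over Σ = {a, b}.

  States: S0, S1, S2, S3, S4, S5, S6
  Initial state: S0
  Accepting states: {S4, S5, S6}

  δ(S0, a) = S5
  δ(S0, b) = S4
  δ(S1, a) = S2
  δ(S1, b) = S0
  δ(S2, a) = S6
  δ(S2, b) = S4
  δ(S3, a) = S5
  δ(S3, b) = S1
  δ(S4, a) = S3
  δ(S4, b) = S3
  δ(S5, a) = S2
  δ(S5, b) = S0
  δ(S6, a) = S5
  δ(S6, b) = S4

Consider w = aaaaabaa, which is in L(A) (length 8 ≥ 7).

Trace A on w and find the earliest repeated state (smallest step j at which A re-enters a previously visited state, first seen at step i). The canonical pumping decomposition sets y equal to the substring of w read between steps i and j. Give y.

State sequence: S0 -a-> S5 -a-> S2 -a-> S6 -a-> S5 -a-> S2 -b-> S4 -a-> S3 -a-> S5
First repeat at step 4: S5 was already visited.

So i = 1, j = 4, giving x = w[0:1] = a, y = w[1:4] = aaa, z = w[4:8] = abaa.
Check: |xy| = 4 ≤ 7 and |y| = 3 ≥ 1. Reading y takes A from S5 back to S5, so every xyⁱz is accepted.
Pumping length from the standard proof: p = 7 (the number of states). The repeated state found above gives |xy| = j ≤ 7 and |y| = j − i ≥ 1.

aaa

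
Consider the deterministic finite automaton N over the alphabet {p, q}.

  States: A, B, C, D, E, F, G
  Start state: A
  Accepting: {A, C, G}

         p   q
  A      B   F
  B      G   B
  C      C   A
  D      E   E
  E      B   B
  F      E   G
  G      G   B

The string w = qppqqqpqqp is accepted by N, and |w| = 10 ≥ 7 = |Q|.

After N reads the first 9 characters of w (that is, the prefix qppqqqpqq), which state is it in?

Run of N on the first 9 characters of w = q p p q q q p q q:
  step 0: A  (start)
  step 1: F  (read q: A→F)
  step 2: E  (read p: F→E)
  step 3: B  (read p: E→B)
  step 4: B  (read q: B→B)
  step 5: B  (read q: B→B)
  step 6: B  (read q: B→B)
  step 7: G  (read p: B→G)
  step 8: B  (read q: G→B)
  step 9: B  (read q: B→B)

After reading 9 characters, N is in state B.

B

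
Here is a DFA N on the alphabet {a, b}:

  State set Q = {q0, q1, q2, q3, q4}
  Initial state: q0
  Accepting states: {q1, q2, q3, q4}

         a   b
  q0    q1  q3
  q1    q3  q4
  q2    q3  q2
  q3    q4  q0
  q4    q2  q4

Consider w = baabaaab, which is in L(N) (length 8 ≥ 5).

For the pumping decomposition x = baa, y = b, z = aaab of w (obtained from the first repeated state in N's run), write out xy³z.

baabbbaaab

xy^3z = baa·b·b·b·aaab = baabbbaaab.
Reading y = b takes N from q2 back to q2, so after x·y·y·y the machine is still in q2, and z then leads to the accepting state q2. Hence baabbbaaab ∈ L(N).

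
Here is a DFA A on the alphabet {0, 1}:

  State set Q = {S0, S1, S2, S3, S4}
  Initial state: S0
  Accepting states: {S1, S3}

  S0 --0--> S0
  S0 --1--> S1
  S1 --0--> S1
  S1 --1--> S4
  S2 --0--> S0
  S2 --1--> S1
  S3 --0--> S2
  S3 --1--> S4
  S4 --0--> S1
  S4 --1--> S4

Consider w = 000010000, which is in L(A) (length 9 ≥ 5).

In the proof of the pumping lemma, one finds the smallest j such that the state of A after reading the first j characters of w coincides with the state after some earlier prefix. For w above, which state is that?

State sequence: S0 -0-> S0 -0-> S0 -0-> S0 -0-> S0 -1-> S1 -0-> S1 -0-> S1 -0-> S1 -0-> S1
First repeat at step 1: S0 was already visited.

The earliest repeat is at step j = 1: A is in S0, which it already visited at step i = 0.
Pumping length from the standard proof: p = 5 (the number of states). The repeated state found above gives |xy| = j ≤ 5 and |y| = j − i ≥ 1.

S0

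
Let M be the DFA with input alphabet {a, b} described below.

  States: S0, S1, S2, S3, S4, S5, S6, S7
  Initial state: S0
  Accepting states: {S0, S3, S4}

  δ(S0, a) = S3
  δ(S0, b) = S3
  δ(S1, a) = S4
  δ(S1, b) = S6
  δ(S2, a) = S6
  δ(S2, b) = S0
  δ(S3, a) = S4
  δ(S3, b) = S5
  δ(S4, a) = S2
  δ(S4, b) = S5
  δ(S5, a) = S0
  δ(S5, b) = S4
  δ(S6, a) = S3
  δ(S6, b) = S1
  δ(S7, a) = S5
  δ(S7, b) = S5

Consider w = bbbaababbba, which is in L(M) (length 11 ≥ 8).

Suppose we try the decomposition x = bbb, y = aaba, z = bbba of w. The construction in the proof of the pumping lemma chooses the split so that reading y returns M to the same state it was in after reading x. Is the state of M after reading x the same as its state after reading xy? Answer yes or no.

State sequence: S0 -b-> S3 -b-> S5 -b-> S4 -a-> S2 -a-> S6 -b-> S1 -a-> S4

After x (step 3): S4. After xy (step 7): S4.
They match, so y = aaba drives M around a cycle from S4 back to itself; pumping y any number of times keeps M in S4 before reading z, and xyⁱz ∈ L(M) for every i ≥ 0.

yes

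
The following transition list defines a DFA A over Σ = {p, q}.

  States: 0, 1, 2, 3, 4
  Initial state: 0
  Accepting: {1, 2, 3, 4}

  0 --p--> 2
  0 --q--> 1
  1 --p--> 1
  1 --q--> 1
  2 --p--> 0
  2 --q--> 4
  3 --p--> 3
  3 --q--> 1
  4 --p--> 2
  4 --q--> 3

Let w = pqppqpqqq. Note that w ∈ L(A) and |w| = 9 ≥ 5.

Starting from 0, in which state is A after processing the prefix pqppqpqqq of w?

State sequence: 0 -p-> 2 -q-> 4 -p-> 2 -p-> 0 -q-> 1 -p-> 1 -q-> 1 -q-> 1 -q-> 1

After reading 9 characters, A is in state 1.

1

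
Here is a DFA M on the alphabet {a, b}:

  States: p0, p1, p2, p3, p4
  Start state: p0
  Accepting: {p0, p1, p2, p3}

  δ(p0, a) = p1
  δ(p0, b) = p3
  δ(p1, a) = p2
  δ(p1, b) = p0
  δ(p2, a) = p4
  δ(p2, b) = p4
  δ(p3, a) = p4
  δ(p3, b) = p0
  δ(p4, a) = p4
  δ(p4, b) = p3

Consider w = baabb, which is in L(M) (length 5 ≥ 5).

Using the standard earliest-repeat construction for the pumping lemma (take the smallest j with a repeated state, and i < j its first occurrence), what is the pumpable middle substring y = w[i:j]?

a

State sequence: p0 -b-> p3 -a-> p4 -a-> p4 -b-> p3 -b-> p0
First repeat at step 3: p4 was already visited.

So i = 2, j = 3, giving x = w[0:2] = ba, y = w[2:3] = a, z = w[3:5] = bb.
Check: |xy| = 3 ≤ 5 and |y| = 1 ≥ 1. Reading y takes M from p4 back to p4, so every xyⁱz is accepted.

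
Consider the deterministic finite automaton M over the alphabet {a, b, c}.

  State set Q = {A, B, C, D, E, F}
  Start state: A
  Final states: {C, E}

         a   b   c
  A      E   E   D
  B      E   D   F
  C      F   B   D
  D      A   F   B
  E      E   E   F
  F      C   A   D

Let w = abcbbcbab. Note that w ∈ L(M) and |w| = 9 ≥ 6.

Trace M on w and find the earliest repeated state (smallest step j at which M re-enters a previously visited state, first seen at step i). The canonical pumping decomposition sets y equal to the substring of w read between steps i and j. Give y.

b

Run of M on w = a b c b b c b a b:
  step 0: A  (start)
  step 1: E  (read a: A→E)
  step 2: E  (read b: E→E)   ← first repeat (E seen earlier)
  step 3: F  (read c: E→F)
  step 4: A  (read b: F→A)
  step 5: E  (read b: A→E)
  step 6: F  (read c: E→F)
  step 7: A  (read b: F→A)
  step 8: E  (read a: A→E)
  step 9: E  (read b: E→E)

So i = 1, j = 2, giving x = w[0:1] = a, y = w[1:2] = b, z = w[2:9] = cbbcbab.
Check: |xy| = 2 ≤ 6 and |y| = 1 ≥ 1. Reading y takes M from E back to E, so every xyⁱz is accepted.
Pumping length from the standard proof: p = 6 (the number of states). The repeated state found above gives |xy| = j ≤ 6 and |y| = j − i ≥ 1.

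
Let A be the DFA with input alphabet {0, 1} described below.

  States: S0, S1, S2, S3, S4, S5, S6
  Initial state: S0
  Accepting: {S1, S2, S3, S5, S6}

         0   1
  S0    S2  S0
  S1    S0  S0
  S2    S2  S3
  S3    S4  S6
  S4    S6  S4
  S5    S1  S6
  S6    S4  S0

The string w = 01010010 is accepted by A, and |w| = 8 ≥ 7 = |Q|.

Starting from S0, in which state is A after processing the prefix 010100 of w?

S4

Run of A on the first 6 characters of w = 0 1 0 1 0 0:
  step 0: S0  (start)
  step 1: S2  (read 0: S0→S2)
  step 2: S3  (read 1: S2→S3)
  step 3: S4  (read 0: S3→S4)
  step 4: S4  (read 1: S4→S4)
  step 5: S6  (read 0: S4→S6)
  step 6: S4  (read 0: S6→S4)

After reading 6 characters, A is in state S4.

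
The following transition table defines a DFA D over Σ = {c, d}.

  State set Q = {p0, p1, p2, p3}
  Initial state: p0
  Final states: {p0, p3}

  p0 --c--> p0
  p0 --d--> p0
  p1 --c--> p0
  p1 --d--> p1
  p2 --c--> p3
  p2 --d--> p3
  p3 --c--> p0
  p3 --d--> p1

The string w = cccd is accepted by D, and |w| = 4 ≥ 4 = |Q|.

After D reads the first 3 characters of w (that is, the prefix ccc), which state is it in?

State sequence: p0 -c-> p0 -c-> p0 -c-> p0

After reading 3 characters, D is in state p0.

p0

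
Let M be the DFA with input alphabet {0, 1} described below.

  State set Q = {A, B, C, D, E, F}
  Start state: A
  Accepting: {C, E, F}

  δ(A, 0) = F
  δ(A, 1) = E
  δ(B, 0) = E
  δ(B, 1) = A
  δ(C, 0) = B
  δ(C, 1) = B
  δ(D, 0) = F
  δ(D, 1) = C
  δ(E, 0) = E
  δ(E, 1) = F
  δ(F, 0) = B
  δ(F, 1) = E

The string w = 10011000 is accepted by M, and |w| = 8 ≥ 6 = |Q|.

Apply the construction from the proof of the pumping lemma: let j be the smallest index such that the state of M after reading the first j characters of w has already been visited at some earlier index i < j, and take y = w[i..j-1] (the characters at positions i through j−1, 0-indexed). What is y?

0

State sequence: A -1-> E -0-> E -0-> E -1-> F -1-> E -0-> E -0-> E -0-> E
First repeat at step 2: E was already visited.

So i = 1, j = 2, giving x = w[0:1] = 1, y = w[1:2] = 0, z = w[2:8] = 011000.
Check: |xy| = 2 ≤ 6 and |y| = 1 ≥ 1. Reading y takes M from E back to E, so every xyⁱz is accepted.
The DFA has 6 states, so the proof of the pumping lemma guarantees a repeated state among the first 6+1 visited; the segment between the two visits is the pumpable y.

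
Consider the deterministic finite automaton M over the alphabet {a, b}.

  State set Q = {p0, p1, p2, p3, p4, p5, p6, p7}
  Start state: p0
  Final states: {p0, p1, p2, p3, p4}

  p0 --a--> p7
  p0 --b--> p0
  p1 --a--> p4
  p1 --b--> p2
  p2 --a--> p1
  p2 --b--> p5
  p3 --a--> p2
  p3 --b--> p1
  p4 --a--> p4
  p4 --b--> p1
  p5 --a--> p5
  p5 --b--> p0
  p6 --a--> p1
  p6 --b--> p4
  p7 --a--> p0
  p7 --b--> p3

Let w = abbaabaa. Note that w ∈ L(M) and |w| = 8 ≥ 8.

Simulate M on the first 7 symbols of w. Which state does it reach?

p4

State sequence: p0 -a-> p7 -b-> p3 -b-> p1 -a-> p4 -a-> p4 -b-> p1 -a-> p4

After reading 7 characters, M is in state p4.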